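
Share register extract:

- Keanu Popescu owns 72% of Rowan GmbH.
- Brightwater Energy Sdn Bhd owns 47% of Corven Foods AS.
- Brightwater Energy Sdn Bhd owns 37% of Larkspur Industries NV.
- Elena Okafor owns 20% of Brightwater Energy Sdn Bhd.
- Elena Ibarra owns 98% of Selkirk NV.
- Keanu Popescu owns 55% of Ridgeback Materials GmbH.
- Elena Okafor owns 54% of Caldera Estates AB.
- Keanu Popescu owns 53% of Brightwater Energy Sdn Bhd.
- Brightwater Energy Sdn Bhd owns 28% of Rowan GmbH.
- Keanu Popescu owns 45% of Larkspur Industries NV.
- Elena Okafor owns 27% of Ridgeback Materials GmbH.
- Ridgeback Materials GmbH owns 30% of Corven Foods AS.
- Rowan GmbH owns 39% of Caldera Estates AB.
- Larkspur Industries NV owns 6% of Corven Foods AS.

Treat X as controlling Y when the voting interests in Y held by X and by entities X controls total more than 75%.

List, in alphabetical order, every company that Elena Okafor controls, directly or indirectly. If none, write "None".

Elena Okafor's largest direct stake is 54% in Caldera, which does not meet the threshold.

None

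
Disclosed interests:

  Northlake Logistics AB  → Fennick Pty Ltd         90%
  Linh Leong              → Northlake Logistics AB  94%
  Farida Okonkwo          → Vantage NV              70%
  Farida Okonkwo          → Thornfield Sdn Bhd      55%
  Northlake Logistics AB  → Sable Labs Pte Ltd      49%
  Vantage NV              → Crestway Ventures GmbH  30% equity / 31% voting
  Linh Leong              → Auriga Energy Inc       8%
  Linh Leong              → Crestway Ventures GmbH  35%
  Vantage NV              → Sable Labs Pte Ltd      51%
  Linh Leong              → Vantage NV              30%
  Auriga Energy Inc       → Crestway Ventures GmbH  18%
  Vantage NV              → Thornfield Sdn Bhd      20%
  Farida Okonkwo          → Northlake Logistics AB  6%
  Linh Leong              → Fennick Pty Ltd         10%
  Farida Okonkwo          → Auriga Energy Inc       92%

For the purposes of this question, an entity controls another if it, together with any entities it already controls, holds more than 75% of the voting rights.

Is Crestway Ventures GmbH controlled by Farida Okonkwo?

No

Farida holds 92% of Auriga, so Farida controls Auriga.
In Crestway, Farida's side holds only 18%, not > 75%.
So Farida does not control Crestway.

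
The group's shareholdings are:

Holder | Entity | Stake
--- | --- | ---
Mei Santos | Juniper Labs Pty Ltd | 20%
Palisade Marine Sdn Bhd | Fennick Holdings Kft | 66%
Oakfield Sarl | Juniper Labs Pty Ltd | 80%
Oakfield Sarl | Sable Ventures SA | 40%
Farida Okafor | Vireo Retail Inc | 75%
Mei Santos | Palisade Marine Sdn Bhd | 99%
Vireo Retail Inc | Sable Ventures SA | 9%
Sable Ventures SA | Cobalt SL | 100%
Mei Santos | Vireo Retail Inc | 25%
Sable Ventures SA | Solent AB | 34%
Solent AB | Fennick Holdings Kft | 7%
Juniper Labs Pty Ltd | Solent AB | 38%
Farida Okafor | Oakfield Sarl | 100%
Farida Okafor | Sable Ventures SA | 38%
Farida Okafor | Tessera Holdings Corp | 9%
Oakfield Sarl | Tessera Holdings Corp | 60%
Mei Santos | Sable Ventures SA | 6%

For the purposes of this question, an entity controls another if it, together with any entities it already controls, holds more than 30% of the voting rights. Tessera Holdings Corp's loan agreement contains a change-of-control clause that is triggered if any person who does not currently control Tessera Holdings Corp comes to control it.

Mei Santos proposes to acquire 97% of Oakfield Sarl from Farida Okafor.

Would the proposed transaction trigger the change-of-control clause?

The purchase adds only to Mei's holdings (Farida's stake shrinks), so Mei is the only person who could newly come to control Tessera.
Mei holds 99% of Palisade, so Mei controls Palisade.
Palisade holds 66% of Fennick, so Mei controls Fennick.
Neither Mei nor any entity Mei controls holds any voting interest in Tessera.
So before the transaction, Mei does not control Tessera.
After the purchase, Mei holds 97% of Oakfield directly, and Farida's stake falls to 3%.
Mei holds 97% of Oakfield, so Mei controls Oakfield.
Oakfield holds 60% of Tessera, so Mei controls Tessera.
Mei did not control Tessera before and does after, so the clause is triggered.

Yes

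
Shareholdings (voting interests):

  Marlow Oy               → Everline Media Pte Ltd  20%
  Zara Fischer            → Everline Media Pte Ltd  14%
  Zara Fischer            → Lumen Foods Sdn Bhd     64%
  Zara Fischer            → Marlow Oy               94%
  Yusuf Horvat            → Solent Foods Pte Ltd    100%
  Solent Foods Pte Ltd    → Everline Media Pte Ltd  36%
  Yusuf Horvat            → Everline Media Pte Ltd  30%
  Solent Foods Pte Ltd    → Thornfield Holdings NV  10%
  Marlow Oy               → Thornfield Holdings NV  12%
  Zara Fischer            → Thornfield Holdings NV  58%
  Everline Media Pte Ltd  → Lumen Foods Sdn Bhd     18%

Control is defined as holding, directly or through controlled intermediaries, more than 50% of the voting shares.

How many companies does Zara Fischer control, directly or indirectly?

Zara holds 94% of Marlow, so Zara controls Marlow.
Marlow and Zara together hold 12% + 58% = 70% of Thornfield, so Zara controls Thornfield.
Zara holds 64% of Lumen, so Zara controls Lumen.
No other company's threshold is met.
Zara controls 3 companies.

3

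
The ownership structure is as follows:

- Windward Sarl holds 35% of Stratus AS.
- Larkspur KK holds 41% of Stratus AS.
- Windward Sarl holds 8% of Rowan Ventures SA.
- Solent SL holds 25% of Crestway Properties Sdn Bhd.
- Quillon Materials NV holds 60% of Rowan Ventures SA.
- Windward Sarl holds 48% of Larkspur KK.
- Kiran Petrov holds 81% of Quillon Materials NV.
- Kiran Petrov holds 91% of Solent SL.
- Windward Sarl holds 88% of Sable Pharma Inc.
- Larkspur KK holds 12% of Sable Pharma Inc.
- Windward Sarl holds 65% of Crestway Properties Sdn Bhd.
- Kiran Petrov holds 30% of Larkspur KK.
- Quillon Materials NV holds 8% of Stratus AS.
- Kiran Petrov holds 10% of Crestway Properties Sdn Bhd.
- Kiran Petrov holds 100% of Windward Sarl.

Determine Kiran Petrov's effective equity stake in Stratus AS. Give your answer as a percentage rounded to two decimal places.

73.46%

Kiran reaches Stratus along 4 paths.
Via Larkspur: 30% × 41% = 12.3%.
Via Windward → Larkspur: 100% × 48% × 41% = 19.68%.
Via Windward: 100% × 35% = 35%.
Via Quillon: 81% × 8% = 6.48%.
Total: 12.3% + 19.68% + 35% + 6.48% = 73.46%.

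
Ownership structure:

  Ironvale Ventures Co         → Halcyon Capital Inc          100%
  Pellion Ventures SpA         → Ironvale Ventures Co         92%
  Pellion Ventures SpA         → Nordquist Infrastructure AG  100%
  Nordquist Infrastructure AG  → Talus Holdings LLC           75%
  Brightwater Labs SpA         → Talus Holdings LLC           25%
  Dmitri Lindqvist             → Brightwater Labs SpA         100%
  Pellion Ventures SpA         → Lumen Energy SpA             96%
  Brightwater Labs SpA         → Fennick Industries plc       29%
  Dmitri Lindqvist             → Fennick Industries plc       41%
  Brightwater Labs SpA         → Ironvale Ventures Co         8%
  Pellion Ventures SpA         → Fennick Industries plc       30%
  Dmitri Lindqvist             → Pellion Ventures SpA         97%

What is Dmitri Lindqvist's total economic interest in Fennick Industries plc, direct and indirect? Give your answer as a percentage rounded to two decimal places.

Dmitri reaches Fennick along 3 paths.
Via Pellion: 97% × 30% = 29.1%.
Direct stake: 41% = 41%.
Via Brightwater: 100% × 29% = 29%.
Total: 29.1% + 41% + 29% = 99.1%.
Rounded: 99.10%.

99.10%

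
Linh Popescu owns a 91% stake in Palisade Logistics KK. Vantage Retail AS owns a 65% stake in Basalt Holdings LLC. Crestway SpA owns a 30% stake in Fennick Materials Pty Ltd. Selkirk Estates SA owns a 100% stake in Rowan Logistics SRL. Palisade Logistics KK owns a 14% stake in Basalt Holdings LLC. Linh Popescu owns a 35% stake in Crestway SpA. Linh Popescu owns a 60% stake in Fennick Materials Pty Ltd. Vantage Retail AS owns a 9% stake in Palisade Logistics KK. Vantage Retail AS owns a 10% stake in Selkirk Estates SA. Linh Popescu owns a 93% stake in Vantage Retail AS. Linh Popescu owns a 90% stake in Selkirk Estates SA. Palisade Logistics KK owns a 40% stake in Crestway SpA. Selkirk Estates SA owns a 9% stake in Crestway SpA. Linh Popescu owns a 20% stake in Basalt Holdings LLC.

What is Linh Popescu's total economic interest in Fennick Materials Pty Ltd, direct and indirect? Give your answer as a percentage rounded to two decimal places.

Linh reaches Fennick along 6 paths.
Via Palisade → Crestway: 91% × 40% × 30% = 10.92%.
Via Vantage → Palisade → Crestway: 93% × 9% × 40% × 30% = 1.0044%.
Via Crestway: 35% × 30% = 10.5%.
Via Selkirk → Crestway: 90% × 9% × 30% = 2.43%.
Via Vantage → Selkirk → Crestway: 93% × 10% × 9% × 30% = 0.2511%.
Direct stake: 60% = 60%.
Total: 10.92% + 1.0044% + 10.5% + 2.43% + 0.2511% + 60% = 85.1055%.
Rounded: 85.11%.

85.11%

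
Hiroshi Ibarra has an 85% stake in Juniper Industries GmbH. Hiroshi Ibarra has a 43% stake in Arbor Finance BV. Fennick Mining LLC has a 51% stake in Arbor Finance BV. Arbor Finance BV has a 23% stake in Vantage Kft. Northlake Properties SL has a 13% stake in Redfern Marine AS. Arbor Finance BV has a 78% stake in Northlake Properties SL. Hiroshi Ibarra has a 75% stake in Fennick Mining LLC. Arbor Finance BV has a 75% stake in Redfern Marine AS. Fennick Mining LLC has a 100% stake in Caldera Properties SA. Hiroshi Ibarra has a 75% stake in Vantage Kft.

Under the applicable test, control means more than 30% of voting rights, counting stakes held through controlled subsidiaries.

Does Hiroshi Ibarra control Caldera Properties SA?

Yes

Hiroshi holds 75% of Fennick, so Hiroshi controls Fennick.
Fennick holds 100% of Caldera, so Hiroshi controls Caldera.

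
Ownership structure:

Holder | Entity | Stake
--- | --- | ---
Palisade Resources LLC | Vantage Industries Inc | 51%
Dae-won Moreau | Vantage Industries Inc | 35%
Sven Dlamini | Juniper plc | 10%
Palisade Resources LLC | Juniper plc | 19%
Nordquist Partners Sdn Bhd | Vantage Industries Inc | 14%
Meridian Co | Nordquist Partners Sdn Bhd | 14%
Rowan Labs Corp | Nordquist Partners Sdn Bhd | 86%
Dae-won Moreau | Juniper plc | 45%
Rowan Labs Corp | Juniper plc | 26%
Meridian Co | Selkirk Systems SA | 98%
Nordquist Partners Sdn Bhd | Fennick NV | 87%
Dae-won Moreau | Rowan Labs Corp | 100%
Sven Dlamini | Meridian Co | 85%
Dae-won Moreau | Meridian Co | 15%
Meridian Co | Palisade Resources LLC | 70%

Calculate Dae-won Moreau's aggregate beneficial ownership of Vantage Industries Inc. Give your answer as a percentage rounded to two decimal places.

52.69%

Dae-won reaches Vantage along 4 paths.
Via Meridian → Nordquist: 15% × 14% × 14% = 0.294%.
Via Rowan → Nordquist: 100% × 86% × 14% = 12.04%.
Direct stake: 35% = 35%.
Via Meridian → Palisade: 15% × 70% × 51% = 5.355%.
Total: 0.294% + 12.04% + 35% + 5.355% = 52.689%.
Rounded: 52.69%.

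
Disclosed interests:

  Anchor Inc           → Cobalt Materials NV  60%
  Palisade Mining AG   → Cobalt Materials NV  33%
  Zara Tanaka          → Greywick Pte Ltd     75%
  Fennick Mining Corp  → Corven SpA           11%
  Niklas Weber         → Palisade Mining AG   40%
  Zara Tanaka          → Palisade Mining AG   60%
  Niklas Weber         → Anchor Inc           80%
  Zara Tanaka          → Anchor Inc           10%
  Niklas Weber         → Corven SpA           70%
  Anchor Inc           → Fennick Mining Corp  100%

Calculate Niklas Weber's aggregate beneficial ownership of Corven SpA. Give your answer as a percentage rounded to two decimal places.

Niklas reaches Corven along 2 paths.
Direct stake: 70% = 70%.
Via Anchor → Fennick: 80% × 100% × 11% = 8.8%.
Total: 70% + 8.8% = 78.8%.
Rounded: 78.80%.

78.80%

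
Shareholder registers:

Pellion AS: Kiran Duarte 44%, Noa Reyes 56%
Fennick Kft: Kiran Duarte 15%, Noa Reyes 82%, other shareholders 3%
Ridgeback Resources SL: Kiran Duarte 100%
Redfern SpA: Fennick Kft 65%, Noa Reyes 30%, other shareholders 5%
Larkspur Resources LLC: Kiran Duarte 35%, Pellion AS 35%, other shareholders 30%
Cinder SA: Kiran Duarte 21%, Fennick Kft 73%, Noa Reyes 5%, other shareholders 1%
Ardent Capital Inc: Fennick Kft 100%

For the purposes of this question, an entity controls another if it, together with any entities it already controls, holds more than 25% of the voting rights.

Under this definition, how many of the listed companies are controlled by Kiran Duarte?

3

Kiran holds 44% of Pellion, so Kiran controls Pellion.
Kiran holds 100% of Ridgeback, so Kiran controls Ridgeback.
Kiran and Pellion together hold 35% + 35% = 70% of Larkspur, so Kiran controls Larkspur.
No other company's threshold is met.
Kiran controls 3 companies.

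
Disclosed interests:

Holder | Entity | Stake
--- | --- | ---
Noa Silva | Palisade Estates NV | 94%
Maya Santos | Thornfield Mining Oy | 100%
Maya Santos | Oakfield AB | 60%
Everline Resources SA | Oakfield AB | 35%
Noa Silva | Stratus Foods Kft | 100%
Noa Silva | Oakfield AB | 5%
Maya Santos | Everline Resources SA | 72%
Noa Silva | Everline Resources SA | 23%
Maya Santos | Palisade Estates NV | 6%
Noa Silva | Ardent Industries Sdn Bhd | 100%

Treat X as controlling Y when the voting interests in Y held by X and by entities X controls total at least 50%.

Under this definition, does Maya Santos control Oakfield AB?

Yes

Maya holds 72% of Everline, so Maya controls Everline.
Maya and Everline together hold 60% + 35% = 95% of Oakfield, so Maya controls Oakfield.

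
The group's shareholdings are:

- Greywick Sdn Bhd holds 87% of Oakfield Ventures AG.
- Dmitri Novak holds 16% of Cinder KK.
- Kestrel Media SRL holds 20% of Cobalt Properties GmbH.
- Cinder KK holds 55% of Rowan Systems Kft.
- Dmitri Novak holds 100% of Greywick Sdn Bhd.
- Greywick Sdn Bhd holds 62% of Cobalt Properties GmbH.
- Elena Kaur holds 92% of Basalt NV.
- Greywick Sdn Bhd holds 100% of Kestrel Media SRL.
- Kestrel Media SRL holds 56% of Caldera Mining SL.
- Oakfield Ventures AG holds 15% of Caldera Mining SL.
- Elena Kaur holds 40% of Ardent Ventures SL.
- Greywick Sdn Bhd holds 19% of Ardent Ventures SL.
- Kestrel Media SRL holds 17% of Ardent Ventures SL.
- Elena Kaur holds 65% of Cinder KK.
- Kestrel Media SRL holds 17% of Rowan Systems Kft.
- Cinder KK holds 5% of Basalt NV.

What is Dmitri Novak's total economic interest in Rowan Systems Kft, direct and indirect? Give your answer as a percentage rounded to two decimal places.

25.80%

Dmitri reaches Rowan along 2 paths.
Via Greywick → Kestrel: 100% × 100% × 17% = 17%.
Via Cinder: 16% × 55% = 8.8%.
Total: 17% + 8.8% = 25.8%.
Rounded: 25.80%.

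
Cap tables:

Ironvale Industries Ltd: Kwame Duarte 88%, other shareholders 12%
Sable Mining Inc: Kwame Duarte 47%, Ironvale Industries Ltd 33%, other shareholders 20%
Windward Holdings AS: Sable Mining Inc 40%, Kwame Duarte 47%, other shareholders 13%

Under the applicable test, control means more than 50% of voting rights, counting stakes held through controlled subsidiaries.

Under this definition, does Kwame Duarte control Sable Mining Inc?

Kwame holds 88% of Ironvale, so Kwame controls Ironvale.
Kwame and Ironvale together hold 47% + 33% = 80% of Sable, so Kwame controls Sable.

Yes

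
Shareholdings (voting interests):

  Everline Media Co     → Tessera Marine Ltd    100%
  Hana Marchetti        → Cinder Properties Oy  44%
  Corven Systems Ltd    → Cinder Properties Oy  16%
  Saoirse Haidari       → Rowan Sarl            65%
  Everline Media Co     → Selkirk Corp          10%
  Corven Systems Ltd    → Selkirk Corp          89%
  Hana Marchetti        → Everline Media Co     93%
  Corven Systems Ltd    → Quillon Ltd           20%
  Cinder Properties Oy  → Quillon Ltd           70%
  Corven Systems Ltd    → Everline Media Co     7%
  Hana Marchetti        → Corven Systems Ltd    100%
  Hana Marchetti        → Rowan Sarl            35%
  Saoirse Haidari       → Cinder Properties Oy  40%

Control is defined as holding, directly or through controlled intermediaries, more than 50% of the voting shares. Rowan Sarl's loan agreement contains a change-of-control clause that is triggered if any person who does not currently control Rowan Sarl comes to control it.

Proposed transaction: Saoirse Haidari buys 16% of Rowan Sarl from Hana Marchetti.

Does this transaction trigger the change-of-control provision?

The purchase adds only to Saoirse's holdings (Hana's stake shrinks), so Saoirse is the only person who could newly come to control Rowan.
Saoirse holds 65% of Rowan, so Saoirse controls Rowan.
So Saoirse already controls Rowan before the transaction.
After the purchase, Saoirse's direct stake in Rowan rises to 65% + 16% = 81%, and Hana's stake falls to 19%.
Saoirse controlled Rowan already, so this is not a new person acquiring control; every other person's position is unchanged or reduced.
No new person acquires control, so the clause is not triggered.

No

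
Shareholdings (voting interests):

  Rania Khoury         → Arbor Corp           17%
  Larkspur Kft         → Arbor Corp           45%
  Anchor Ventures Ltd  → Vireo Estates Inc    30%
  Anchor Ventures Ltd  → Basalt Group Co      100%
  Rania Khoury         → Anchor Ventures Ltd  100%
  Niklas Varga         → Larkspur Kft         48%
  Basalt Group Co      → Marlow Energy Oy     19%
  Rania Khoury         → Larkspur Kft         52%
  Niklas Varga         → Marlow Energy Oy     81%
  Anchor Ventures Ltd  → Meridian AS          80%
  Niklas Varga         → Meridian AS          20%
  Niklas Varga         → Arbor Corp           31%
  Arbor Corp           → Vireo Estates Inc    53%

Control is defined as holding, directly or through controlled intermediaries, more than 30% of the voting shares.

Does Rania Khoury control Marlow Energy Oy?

No

Rania holds 52% of Larkspur, so Rania controls Larkspur.
Rania holds 100% of Anchor, so Rania controls Anchor.
Rania and Larkspur together hold 17% + 45% = 62% of Arbor, so Rania controls Arbor.
Anchor holds 80% of Meridian, so Rania controls Meridian.
Anchor holds 100% of Basalt, so Rania controls Basalt.
Anchor and Arbor together hold 30% + 53% = 83% of Vireo, so Rania controls Vireo.
In Marlow, Rania's side holds only 19%, not > 30%.
So Rania does not control Marlow.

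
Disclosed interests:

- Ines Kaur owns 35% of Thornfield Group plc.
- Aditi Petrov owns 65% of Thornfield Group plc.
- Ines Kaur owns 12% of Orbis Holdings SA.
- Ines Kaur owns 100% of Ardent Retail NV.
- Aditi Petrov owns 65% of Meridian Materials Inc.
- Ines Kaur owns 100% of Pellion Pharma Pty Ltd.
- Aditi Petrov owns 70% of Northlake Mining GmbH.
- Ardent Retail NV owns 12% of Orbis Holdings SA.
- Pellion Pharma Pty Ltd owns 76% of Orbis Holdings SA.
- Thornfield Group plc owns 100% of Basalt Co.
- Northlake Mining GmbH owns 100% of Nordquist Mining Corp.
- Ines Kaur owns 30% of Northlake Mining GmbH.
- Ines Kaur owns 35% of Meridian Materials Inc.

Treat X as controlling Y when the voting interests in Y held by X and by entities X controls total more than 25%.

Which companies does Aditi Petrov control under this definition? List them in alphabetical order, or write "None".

Basalt Co, Meridian Materials Inc, Nordquist Mining Corp, Northlake Mining GmbH, Thornfield Group plc

Aditi holds 70% of Northlake, so Aditi controls Northlake.
Aditi holds 65% of Thornfield, so Aditi controls Thornfield.
Thornfield holds 100% of Basalt, so Aditi controls Basalt.
Aditi holds 65% of Meridian, so Aditi controls Meridian.
Northlake holds 100% of Nordquist, so Aditi controls Nordquist.
No other company's threshold is met.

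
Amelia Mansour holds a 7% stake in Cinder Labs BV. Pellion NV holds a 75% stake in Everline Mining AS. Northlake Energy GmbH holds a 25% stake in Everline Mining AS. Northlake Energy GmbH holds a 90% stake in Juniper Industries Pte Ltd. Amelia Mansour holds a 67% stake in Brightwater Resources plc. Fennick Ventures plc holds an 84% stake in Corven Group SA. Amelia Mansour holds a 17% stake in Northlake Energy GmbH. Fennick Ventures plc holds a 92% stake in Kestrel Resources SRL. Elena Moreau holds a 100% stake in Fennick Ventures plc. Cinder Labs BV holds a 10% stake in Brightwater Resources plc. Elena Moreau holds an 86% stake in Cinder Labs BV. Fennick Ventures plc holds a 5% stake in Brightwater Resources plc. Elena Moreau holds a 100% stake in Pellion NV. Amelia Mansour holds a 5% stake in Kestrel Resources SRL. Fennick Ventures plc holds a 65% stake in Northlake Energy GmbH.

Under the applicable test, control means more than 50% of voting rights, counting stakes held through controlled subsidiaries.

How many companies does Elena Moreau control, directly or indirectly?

8

Elena holds 86% of Cinder, so Elena controls Cinder.
Elena holds 100% of Fennick, so Elena controls Fennick.
Fennick holds 65% of Northlake, so Elena controls Northlake.
Elena holds 100% of Pellion, so Elena controls Pellion.
Fennick holds 84% of Corven, so Elena controls Corven.
Northlake and Pellion together hold 25% + 75% = 100% of Everline, so Elena controls Everline.
Northlake holds 90% of Juniper, so Elena controls Juniper.
Fennick holds 92% of Kestrel, so Elena controls Kestrel.
No other company's threshold is met.
Elena controls 8 companies.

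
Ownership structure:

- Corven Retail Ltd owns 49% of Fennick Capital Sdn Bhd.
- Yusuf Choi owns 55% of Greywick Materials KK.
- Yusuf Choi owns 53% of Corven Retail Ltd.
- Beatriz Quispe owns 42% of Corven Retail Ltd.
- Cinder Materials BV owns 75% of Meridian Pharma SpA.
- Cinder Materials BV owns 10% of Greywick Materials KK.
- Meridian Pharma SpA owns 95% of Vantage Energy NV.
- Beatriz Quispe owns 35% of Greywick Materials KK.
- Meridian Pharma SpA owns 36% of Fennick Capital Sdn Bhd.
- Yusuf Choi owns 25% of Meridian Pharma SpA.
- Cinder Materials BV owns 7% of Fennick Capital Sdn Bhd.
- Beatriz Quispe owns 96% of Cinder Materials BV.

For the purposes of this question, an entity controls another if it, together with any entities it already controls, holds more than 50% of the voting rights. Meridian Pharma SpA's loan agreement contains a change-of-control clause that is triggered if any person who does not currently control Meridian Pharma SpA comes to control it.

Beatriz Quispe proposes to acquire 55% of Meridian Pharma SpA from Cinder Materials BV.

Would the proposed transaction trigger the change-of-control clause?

The purchase adds only to Beatriz's holdings (Cinder's stake shrinks), so Beatriz is the only person who could newly come to control Meridian.
Beatriz holds 96% of Cinder, so Beatriz controls Cinder.
Cinder holds 75% of Meridian, so Beatriz controls Meridian.
So Beatriz already controls Meridian before the transaction.
After the purchase, Beatriz holds 55% of Meridian directly, and Cinder's stake falls to 20%.
Beatriz controlled Meridian already, so this is not a new person acquiring control; every other person's position is unchanged or reduced.
No new person acquires control, so the clause is not triggered.

No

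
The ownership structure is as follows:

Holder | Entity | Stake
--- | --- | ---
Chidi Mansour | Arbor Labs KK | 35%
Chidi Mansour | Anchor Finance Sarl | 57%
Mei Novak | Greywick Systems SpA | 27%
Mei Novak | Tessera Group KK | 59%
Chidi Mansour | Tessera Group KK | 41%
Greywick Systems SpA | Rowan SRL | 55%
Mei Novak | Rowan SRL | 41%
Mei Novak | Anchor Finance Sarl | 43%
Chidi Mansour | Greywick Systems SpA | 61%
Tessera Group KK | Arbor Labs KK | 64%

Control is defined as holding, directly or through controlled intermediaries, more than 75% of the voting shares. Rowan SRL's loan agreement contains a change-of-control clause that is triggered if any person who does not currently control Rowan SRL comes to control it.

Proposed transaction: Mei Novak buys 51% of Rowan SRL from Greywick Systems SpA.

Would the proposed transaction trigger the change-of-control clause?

Yes

The purchase adds only to Mei's holdings (Greywick's stake shrinks), so Mei is the only person who could newly come to control Rowan.
Mei's largest direct stake is 59% in Tessera, which does not meet the threshold, so Mei controls no company.
In Rowan, Mei's side holds only 41%, not > 75%.
So before the transaction, Mei does not control Rowan.
After the purchase, Mei's direct stake in Rowan rises to 41% + 51% = 92%, and Greywick's stake falls to 4%.
Mei holds 92% of Rowan, so Mei controls Rowan.
Mei did not control Rowan before and does after, so the clause is triggered.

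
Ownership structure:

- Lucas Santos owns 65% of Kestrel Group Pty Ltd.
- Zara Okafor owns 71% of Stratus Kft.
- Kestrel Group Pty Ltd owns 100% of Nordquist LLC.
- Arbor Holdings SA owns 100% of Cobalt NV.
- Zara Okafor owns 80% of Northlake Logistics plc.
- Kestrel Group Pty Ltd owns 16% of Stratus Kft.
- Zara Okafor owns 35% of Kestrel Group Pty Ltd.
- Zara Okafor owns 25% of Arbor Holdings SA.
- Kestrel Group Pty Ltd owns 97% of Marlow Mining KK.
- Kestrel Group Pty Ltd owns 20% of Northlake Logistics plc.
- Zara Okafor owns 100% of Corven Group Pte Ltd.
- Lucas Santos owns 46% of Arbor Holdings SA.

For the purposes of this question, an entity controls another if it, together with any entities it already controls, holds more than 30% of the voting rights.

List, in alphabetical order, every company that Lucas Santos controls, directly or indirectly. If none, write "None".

Arbor Holdings SA, Cobalt NV, Kestrel Group Pty Ltd, Marlow Mining KK, Nordquist LLC

Lucas holds 65% of Kestrel, so Lucas controls Kestrel.
Lucas holds 46% of Arbor, so Lucas controls Arbor.
Arbor holds 100% of Cobalt, so Lucas controls Cobalt.
Kestrel holds 97% of Marlow, so Lucas controls Marlow.
Kestrel holds 100% of Nordquist, so Lucas controls Nordquist.
No other company's threshold is met.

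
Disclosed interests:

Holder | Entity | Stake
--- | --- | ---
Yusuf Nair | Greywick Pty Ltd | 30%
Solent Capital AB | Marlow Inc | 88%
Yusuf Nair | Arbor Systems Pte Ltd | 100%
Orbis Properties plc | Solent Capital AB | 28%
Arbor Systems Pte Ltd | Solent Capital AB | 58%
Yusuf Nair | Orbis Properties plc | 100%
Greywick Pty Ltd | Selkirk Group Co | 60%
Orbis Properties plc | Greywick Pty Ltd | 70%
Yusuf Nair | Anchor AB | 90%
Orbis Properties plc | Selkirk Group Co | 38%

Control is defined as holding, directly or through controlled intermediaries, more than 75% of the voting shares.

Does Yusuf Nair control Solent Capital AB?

Yes

Yusuf holds 100% of Arbor, so Yusuf controls Arbor.
Yusuf holds 100% of Orbis, so Yusuf controls Orbis.
Arbor and Orbis together hold 58% + 28% = 86% of Solent, so Yusuf controls Solent.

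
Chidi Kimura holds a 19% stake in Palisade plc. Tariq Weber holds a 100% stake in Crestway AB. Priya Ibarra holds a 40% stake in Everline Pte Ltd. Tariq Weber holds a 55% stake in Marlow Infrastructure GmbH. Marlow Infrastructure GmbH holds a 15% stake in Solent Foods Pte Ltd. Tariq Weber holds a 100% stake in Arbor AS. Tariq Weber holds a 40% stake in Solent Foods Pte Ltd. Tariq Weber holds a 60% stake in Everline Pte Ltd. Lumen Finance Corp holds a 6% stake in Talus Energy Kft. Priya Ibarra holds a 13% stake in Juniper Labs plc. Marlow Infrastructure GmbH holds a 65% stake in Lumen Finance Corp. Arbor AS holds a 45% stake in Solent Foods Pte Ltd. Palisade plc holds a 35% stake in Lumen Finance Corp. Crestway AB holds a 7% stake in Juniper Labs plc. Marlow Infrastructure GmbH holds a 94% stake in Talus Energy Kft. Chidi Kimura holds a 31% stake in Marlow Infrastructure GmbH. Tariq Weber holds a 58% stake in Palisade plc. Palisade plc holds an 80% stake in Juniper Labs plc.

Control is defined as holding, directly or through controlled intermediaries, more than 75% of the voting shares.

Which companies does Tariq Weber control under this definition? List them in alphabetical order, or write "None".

Arbor AS, Crestway AB, Solent Foods Pte Ltd

Tariq holds 100% of Arbor, so Tariq controls Arbor.
Tariq holds 100% of Crestway, so Tariq controls Crestway.
Arbor and Tariq together hold 45% + 40% = 85% of Solent, so Tariq controls Solent.
No other company's threshold is met.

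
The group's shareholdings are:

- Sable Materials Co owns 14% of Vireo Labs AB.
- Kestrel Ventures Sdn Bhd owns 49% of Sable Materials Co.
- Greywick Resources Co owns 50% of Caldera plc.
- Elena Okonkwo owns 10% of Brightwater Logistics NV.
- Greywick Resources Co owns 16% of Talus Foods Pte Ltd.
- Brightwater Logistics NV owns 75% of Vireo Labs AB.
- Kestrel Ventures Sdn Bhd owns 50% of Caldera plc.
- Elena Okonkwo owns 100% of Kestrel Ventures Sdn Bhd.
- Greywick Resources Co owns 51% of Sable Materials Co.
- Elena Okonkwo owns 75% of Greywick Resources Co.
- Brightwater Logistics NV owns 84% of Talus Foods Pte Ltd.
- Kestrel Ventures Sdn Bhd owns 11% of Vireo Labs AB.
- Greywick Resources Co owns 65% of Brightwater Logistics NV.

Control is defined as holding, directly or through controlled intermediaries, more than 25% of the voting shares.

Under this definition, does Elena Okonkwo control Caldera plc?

Yes

Elena holds 75% of Greywick, so Elena controls Greywick.
Elena holds 100% of Kestrel, so Elena controls Kestrel.
Kestrel and Greywick together hold 50% + 50% = 100% of Caldera, so Elena controls Caldera.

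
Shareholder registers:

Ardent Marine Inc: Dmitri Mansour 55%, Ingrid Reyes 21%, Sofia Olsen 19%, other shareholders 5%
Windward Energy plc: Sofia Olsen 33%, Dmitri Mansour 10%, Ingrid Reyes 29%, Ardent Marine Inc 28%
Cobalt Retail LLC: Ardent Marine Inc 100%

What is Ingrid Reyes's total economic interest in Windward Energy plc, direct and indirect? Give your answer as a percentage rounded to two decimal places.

Ingrid reaches Windward along 2 paths.
Direct stake: 29% = 29%.
Via Ardent: 21% × 28% = 5.88%.
Total: 29% + 5.88% = 34.88%.

34.88%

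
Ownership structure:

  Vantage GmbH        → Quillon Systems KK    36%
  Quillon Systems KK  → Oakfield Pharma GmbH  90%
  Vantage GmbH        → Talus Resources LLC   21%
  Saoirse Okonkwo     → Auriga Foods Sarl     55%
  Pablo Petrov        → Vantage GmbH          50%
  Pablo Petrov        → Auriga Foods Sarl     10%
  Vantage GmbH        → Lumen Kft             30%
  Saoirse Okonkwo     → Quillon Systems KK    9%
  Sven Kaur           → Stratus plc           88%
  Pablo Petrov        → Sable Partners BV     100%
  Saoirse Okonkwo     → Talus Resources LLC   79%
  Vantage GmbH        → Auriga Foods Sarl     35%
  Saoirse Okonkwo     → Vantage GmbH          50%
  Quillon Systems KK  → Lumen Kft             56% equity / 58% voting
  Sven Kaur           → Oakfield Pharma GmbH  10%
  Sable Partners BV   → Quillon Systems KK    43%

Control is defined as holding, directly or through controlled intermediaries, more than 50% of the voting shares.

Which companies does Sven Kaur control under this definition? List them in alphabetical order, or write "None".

Sven holds 88% of Stratus, so Sven controls Stratus.
No other company's threshold is met.

Stratus plc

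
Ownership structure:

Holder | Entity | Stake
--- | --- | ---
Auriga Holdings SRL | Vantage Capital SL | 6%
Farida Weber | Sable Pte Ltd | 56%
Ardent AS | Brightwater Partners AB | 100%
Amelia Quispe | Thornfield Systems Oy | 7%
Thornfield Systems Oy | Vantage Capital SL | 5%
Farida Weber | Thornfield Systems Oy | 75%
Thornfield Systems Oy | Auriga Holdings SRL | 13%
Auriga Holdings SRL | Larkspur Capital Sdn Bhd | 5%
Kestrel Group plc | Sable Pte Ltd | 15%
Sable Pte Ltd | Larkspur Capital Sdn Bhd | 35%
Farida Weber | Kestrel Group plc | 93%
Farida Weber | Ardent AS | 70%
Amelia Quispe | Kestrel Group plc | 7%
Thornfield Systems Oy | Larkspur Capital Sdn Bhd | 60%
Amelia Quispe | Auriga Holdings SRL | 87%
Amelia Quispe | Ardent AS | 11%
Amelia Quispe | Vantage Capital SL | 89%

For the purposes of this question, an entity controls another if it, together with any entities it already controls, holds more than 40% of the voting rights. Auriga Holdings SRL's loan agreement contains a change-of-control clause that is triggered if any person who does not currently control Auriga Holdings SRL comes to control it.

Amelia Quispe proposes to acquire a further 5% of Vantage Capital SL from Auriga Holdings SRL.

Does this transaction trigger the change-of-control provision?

No

The purchase adds only to Amelia's holdings (Auriga's stake shrinks), so Amelia is the only person who could newly come to control Auriga.
Amelia holds 87% of Auriga, so Amelia controls Auriga.
So Amelia already controls Auriga before the transaction.
After the purchase, Amelia's direct stake in Vantage rises to 89% + 5% = 94%, and Auriga's stake falls to 1%.
Amelia controlled Auriga already, so this is not a new person acquiring control; every other person's position is unchanged or reduced.
No new person acquires control, so the clause is not triggered.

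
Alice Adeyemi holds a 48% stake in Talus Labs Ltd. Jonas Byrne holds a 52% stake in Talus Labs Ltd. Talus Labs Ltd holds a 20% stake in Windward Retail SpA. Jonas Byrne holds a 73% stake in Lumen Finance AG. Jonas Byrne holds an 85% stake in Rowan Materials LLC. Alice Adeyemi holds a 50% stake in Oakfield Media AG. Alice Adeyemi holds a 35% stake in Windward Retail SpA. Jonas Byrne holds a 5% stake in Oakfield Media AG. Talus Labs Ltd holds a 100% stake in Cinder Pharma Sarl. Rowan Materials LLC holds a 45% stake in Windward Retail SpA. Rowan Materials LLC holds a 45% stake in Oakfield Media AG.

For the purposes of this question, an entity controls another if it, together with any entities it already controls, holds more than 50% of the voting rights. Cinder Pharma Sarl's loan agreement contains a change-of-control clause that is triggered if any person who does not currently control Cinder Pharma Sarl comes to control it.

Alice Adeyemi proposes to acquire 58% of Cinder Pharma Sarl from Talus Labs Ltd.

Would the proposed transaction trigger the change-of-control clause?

Yes

The purchase adds only to Alice's holdings (Talus's stake shrinks), so Alice is the only person who could newly come to control Cinder.
Alice's largest direct stake is 50% in Oakfield, which does not meet the threshold, so Alice controls no company.
Neither Alice nor any entity Alice controls holds any voting interest in Cinder.
So before the transaction, Alice does not control Cinder.
After the purchase, Alice holds 58% of Cinder directly, and Talus's stake falls to 42%.
Alice holds 58% of Cinder, so Alice controls Cinder.
Alice did not control Cinder before and does after, so the clause is triggered.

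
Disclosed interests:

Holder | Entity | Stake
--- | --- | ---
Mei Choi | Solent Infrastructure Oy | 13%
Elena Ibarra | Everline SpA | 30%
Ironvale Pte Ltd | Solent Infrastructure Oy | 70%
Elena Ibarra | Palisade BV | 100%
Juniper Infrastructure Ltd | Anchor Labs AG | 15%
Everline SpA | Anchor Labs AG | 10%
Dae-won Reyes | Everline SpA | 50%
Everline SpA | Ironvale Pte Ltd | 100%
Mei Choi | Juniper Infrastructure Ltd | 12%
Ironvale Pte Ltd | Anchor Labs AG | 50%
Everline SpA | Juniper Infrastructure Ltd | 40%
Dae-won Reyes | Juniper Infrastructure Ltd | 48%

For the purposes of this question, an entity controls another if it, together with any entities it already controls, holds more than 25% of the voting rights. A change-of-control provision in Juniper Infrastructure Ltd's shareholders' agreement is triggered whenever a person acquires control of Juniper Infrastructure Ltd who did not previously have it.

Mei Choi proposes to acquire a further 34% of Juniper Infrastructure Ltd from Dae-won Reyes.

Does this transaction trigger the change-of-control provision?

Yes

The purchase adds only to Mei's holdings (Dae-won's stake shrinks), so Mei is the only person who could newly come to control Juniper.
Mei's largest direct stake is 13% in Solent, which does not meet the threshold, so Mei controls no company.
In Juniper, Mei's side holds only 12%, not > 25%.
So before the transaction, Mei does not control Juniper.
After the purchase, Mei's direct stake in Juniper rises to 12% + 34% = 46%, and Dae-won's stake falls to 14%.
Mei holds 46% of Juniper, so Mei controls Juniper.
Mei did not control Juniper before and does after, so the clause is triggered.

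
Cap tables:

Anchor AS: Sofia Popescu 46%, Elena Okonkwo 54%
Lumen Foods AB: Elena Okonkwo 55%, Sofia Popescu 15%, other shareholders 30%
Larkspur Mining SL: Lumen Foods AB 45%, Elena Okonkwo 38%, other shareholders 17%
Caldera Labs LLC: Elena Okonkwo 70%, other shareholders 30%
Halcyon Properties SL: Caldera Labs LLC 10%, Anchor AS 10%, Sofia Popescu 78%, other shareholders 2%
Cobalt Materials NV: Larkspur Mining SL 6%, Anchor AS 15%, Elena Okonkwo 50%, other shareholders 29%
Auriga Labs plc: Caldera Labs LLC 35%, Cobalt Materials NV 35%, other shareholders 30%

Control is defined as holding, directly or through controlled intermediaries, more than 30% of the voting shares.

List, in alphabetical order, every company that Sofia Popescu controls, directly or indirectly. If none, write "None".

Anchor AS, Halcyon Properties SL

Sofia holds 46% of Anchor, so Sofia controls Anchor.
Anchor and Sofia together hold 10% + 78% = 88% of Halcyon, so Sofia controls Halcyon.
No other company's threshold is met.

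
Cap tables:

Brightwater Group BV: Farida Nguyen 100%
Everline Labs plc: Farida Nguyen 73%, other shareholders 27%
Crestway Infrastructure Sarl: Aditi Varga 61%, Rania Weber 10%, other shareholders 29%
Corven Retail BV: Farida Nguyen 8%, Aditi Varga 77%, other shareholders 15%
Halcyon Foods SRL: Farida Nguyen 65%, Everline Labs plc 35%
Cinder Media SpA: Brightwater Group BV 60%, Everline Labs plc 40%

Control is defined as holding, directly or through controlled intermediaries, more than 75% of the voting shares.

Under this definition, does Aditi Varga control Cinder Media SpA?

Aditi holds 77% of Corven, so Aditi controls Corven.
Neither Aditi nor any entity Aditi controls holds any voting interest in Cinder.
So Aditi does not control Cinder.

No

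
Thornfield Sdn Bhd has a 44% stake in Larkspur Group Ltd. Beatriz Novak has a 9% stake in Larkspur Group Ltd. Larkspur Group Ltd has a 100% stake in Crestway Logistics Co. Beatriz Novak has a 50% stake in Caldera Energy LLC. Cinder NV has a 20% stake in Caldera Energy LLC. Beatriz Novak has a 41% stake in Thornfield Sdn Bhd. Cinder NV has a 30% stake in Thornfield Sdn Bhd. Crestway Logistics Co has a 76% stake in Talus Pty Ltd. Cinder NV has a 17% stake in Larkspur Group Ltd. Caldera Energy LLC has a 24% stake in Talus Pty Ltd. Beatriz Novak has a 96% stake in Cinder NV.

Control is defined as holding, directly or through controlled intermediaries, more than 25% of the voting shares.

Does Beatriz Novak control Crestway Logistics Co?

Yes

Beatriz holds 96% of Cinder, so Beatriz controls Cinder.
Cinder and Beatriz together hold 30% + 41% = 71% of Thornfield, so Beatriz controls Thornfield.
Beatriz and Cinder and Thornfield together hold 9% + 17% + 44% = 70% of Larkspur, so Beatriz controls Larkspur.
Larkspur holds 100% of Crestway, so Beatriz controls Crestway.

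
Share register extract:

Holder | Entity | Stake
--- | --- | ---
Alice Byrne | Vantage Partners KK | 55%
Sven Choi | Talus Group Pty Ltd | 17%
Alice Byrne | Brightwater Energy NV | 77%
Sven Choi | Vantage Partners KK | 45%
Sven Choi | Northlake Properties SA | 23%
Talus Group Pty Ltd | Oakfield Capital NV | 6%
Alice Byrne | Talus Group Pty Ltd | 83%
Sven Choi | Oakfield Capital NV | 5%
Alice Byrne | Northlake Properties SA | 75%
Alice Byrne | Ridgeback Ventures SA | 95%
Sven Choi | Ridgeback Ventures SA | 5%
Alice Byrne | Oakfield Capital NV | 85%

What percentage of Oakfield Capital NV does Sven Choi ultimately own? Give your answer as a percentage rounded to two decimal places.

6.02%

Sven reaches Oakfield along 2 paths.
Direct stake: 5% = 5%.
Via Talus: 17% × 6% = 1.02%.
Total: 5% + 1.02% = 6.02%.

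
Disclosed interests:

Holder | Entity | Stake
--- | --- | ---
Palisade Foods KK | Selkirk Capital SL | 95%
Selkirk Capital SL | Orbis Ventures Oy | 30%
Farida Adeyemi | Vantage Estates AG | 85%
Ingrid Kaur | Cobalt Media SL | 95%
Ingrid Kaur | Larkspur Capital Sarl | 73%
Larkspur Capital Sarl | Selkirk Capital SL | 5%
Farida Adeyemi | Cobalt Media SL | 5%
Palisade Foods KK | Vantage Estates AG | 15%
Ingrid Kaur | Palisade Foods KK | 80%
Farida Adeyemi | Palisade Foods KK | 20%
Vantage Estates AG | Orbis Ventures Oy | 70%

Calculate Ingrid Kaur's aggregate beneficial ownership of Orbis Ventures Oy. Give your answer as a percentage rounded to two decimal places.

Ingrid reaches Orbis along 3 paths.
Via Larkspur → Selkirk: 73% × 5% × 30% = 1.095%.
Via Palisade → Selkirk: 80% × 95% × 30% = 22.8%.
Via Palisade → Vantage: 80% × 15% × 70% = 8.4%.
Total: 1.095% + 22.8% + 8.4% = 32.295%.
Rounded: 32.30%.

32.30%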